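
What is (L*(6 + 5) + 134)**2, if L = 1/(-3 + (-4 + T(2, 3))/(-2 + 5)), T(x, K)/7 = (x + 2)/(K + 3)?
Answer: 10569001/625 ≈ 16910.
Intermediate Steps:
T(x, K) = 7*(2 + x)/(3 + K) (T(x, K) = 7*((x + 2)/(K + 3)) = 7*((2 + x)/(3 + K)) = 7*(2 + x)/(3 + K))
L = -9/25 (L = 1/(-3 + (-4 + 7*(2 + 2)/(3 + 3))/(-2 + 5)) = 1/(-3 + (-4 + 7*4/6)/3) = 1/(-3 + (-4 + 7*(1/6)*4)*(1/3)) = 1/(-3 + (-4 + 14/3)*(1/3)) = 1/(-3 + (2/3)*(1/3)) = 1/(-3 + 2/9) = 1/(-25/9) = -9/25 ≈ -0.36000)
(L*(6 + 5) + 134)**2 = (-9*(6 + 5)/25 + 134)**2 = (-9/25*11 + 134)**2 = (-99/25 + 134)**2 = (3251/25)**2 = 10569001/625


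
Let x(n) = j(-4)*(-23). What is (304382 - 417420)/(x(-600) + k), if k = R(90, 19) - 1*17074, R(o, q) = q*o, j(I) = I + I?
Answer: 56519/7590 ≈ 7.4465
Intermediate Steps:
j(I) = 2*I
R(o, q) = o*q
x(n) = 184 (x(n) = (2*(-4))*(-23) = -8*(-23) = 184)
k = -15364 (k = 90*19 - 1*17074 = 1710 - 17074 = -15364)
(304382 - 417420)/(x(-600) + k) = (304382 - 417420)/(184 - 15364) = -113038/(-15180) = -113038*(-1/15180) = 56519/7590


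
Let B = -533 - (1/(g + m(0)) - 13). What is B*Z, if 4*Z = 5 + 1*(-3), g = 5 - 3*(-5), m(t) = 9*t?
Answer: -10401/40 ≈ -260.02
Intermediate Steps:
g = 20 (g = 5 + 15 = 20)
Z = ½ (Z = (5 + 1*(-3))/4 = (5 - 3)/4 = (¼)*2 = ½ ≈ 0.50000)
B = -10401/20 (B = -533 - (1/(20 + 9*0) - 13) = -533 - (1/(20 + 0) - 13) = -533 - (1/20 - 13) = -533 - 1*(-259/20) = -533 + 259/20 = -10401/20 ≈ -520.05)
B*Z = -10401/20*½ = -10401/40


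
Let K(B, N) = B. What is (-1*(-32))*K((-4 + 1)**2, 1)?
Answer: 288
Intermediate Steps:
(-1*(-32))*K((-4 + 1)**2, 1) = (-1*(-32))*(-4 + 1)**2 = 32*(-3)**2 = 32*9 = 288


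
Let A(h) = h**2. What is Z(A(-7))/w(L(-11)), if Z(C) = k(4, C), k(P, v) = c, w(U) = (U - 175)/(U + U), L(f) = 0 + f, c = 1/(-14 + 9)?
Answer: -11/465 ≈ -0.023656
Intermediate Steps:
c = -1/5 (c = 1/(-5) = -1/5 ≈ -0.20000)
L(f) = f
w(U) = (-175 + U)/(2*U) (w(U) = (-175 + U)/((2*U)) = (-175 + U)*(1/(2*U)) = (-175 + U)/(2*U))
k(P, v) = -1/5
Z(C) = -1/5
Z(A(-7))/w(L(-11)) = -(-22/(-175 - 11))/5 = -1/(5*((1/2)*(-1/11)*(-186))) = -1/(5*93/11) = -1/5*11/93 = -11/465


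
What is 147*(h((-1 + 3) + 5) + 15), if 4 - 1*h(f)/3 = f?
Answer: 882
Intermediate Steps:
h(f) = 12 - 3*f
147*(h((-1 + 3) + 5) + 15) = 147*((12 - 3*((-1 + 3) + 5)) + 15) = 147*((12 - 3*(2 + 5)) + 15) = 147*((12 - 3*7) + 15) = 147*((12 - 21) + 15) = 147*(-9 + 15) = 147*6 = 882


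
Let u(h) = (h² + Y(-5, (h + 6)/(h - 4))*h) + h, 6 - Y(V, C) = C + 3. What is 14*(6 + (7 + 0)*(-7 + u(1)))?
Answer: 350/3 ≈ 116.67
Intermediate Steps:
Y(V, C) = 3 - C (Y(V, C) = 6 - (C + 3) = 6 - (3 + C) = 6 + (-3 - C) = 3 - C)
u(h) = h + h² + h*(3 - (6 + h)/(-4 + h)) (u(h) = (h² + (3 - (h + 6)/(h - 4))*h) + h = (h² + (3 - (6 + h)/(-4 + h))*h) + h = (h² + h*(3 - (6 + h)/(-4 + h))) + h = h + h² + h*(3 - (6 + h)/(-4 + h)))
14*(6 + (7 + 0)*(-7 + u(1))) = 14*(6 + (7 + 0)*(-7 + 1*(-22 + 1² - 1*1)/(-4 + 1))) = 14*(6 + 7*(-7 + 1*(-22 + 1 - 1)/(-3))) = 14*(6 + 7*(-7 + 1*(-⅓)*(-22))) = 14*(6 + 7*(-7 + 22/3)) = 14*(6 + 7*(⅓)) = 14*(6 + 7/3) = 14*(25/3) = 350/3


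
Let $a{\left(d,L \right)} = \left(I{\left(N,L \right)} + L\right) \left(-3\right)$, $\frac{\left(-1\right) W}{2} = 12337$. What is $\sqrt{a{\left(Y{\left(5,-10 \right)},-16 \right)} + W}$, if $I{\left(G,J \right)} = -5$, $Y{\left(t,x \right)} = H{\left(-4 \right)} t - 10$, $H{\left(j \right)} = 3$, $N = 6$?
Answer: $i \sqrt{24611} \approx 156.88 i$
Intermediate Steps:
$Y{\left(t,x \right)} = -10 + 3 t$ ($Y{\left(t,x \right)} = 3 t - 10 = -10 + 3 t$)
$W = -24674$ ($W = \left(-2\right) 12337 = -24674$)
$a{\left(d,L \right)} = 15 - 3 L$ ($a{\left(d,L \right)} = \left(-5 + L\right) \left(-3\right) = 15 - 3 L$)
$\sqrt{a{\left(Y{\left(5,-10 \right)},-16 \right)} + W} = \sqrt{\left(15 - -48\right) - 24674} = \sqrt{\left(15 + 48\right) - 24674} = \sqrt{63 - 24674} = \sqrt{-24611} = i \sqrt{24611}$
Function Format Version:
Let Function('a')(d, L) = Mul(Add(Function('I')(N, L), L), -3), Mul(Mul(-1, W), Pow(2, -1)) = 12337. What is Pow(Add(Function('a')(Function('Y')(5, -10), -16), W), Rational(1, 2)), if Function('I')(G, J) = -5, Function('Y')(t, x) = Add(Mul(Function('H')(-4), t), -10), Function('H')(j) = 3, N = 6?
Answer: Mul(I, Pow(24611, Rational(1, 2))) ≈ Mul(156.88, I)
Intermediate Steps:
Function('Y')(t, x) = Add(-10, Mul(3, t)) (Function('Y')(t, x) = Add(Mul(3, t), -10) = Add(-10, Mul(3, t)))
W = -24674 (W = Mul(-2, 12337) = -24674)
Function('a')(d, L) = Add(15, Mul(-3, L)) (Function('a')(d, L) = Mul(Add(-5, L), -3) = Add(15, Mul(-3, L)))
Pow(Add(Function('a')(Function('Y')(5, -10), -16), W), Rational(1, 2)) = Pow(Add(Add(15, Mul(-3, -16)), -24674), Rational(1, 2)) = Pow(Add(Add(15, 48), -24674), Rational(1, 2)) = Pow(Add(63, -24674), Rational(1, 2)) = Pow(-24611, Rational(1, 2)) = Mul(I, Pow(24611, Rational(1, 2)))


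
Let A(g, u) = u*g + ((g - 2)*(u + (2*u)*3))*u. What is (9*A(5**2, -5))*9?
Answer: 315900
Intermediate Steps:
A(g, u) = g*u + 7*u**2*(-2 + g) (A(g, u) = g*u + ((-2 + g)*(u + 6*u))*u = g*u + ((-2 + g)*(7*u))*u = g*u + (7*u*(-2 + g))*u = g*u + 7*u**2*(-2 + g))
(9*A(5**2, -5))*9 = (9*(-5*(5**2 - 14*(-5) + 7*5**2*(-5))))*9 = (9*(-5*(25 + 70 + 7*25*(-5))))*9 = (9*(-5*(25 + 70 - 875)))*9 = (9*(-5*(-780)))*9 = (9*3900)*9 = 35100*9 = 315900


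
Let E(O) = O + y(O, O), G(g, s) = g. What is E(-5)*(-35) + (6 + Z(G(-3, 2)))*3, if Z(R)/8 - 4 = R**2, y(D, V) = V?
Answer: 680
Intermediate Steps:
Z(R) = 32 + 8*R**2
E(O) = 2*O (E(O) = O + O = 2*O)
E(-5)*(-35) + (6 + Z(G(-3, 2)))*3 = (2*(-5))*(-35) + (6 + (32 + 8*(-3)**2))*3 = -10*(-35) + (6 + (32 + 8*9))*3 = 350 + (6 + (32 + 72))*3 = 350 + (6 + 104)*3 = 350 + 110*3 = 350 + 330 = 680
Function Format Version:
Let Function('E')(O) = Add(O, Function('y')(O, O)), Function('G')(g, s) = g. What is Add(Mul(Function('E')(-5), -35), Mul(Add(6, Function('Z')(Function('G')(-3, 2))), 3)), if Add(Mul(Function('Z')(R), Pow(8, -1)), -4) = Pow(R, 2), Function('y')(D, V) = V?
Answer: 680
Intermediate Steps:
Function('Z')(R) = Add(32, Mul(8, Pow(R, 2)))
Function('E')(O) = Mul(2, O) (Function('E')(O) = Add(O, O) = Mul(2, O))
Add(Mul(Function('E')(-5), -35), Mul(Add(6, Function('Z')(Function('G')(-3, 2))), 3)) = Add(Mul(Mul(2, -5), -35), Mul(Add(6, Add(32, Mul(8, Pow(-3, 2)))), 3)) = Add(Mul(-10, -35), Mul(Add(6, Add(32, Mul(8, 9))), 3)) = Add(350, Mul(Add(6, Add(32, 72)), 3)) = Add(350, Mul(Add(6, 104), 3)) = Add(350, Mul(110, 3)) = Add(350, 330) = 680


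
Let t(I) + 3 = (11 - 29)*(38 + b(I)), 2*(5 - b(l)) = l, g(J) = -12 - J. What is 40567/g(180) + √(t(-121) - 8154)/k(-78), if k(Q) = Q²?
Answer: -40567/192 + I*√2505/3042 ≈ -211.29 + 0.016453*I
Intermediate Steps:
b(l) = 5 - l/2
t(I) = -777 + 9*I (t(I) = -3 + (11 - 29)*(38 + (5 - I/2)) = -3 - 18*(43 - I/2) = -3 + (-774 + 9*I) = -777 + 9*I)
40567/g(180) + √(t(-121) - 8154)/k(-78) = 40567/(-12 - 1*180) + √((-777 + 9*(-121)) - 8154)/((-78)²) = 40567/(-12 - 180) + √((-777 - 1089) - 8154)/6084 = 40567/(-192) + √(-1866 - 8154)*(1/6084) = 40567*(-1/192) + √(-10020)*(1/6084) = -40567/192 + (2*I*√2505)*(1/6084) = -40567/192 + I*√2505/3042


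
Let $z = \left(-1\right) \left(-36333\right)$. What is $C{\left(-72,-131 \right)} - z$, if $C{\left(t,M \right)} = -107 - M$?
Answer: $-36309$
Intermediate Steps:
$z = 36333$
$C{\left(-72,-131 \right)} - z = \left(-107 - -131\right) - 36333 = \left(-107 + 131\right) - 36333 = 24 - 36333 = -36309$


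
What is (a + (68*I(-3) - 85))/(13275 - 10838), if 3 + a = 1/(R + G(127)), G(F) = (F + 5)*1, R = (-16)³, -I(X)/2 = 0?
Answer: -348833/9660268 ≈ -0.036110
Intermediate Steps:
I(X) = 0 (I(X) = -2*0 = 0)
R = -4096
G(F) = 5 + F (G(F) = (5 + F)*1 = 5 + F)
a = -11893/3964 (a = -3 + 1/(-4096 + (5 + 127)) = -3 + 1/(-4096 + 132) = -3 + 1/(-3964) = -3 - 1/3964 = -11893/3964 ≈ -3.0003)
(a + (68*I(-3) - 85))/(13275 - 10838) = (-11893/3964 + (68*0 - 85))/(13275 - 10838) = (-11893/3964 + (0 - 85))/2437 = (-11893/3964 - 85)*(1/2437) = -348833/3964*1/2437 = -348833/9660268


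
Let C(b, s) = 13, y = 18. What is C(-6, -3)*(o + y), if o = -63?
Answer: -585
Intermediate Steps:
C(-6, -3)*(o + y) = 13*(-63 + 18) = 13*(-45) = -585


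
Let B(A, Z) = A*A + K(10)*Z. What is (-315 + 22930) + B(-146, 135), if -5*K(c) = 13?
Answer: 43580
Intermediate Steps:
K(c) = -13/5 (K(c) = -⅕*13 = -13/5)
B(A, Z) = A² - 13*Z/5 (B(A, Z) = A*A - 13*Z/5 = A² - 13*Z/5)
(-315 + 22930) + B(-146, 135) = (-315 + 22930) + ((-146)² - 13/5*135) = 22615 + (21316 - 351) = 22615 + 20965 = 43580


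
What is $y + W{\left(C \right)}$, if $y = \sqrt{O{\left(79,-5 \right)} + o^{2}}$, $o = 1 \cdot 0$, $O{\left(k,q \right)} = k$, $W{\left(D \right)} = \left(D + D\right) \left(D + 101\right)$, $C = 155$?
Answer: $79360 + \sqrt{79} \approx 79369.0$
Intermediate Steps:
$W{\left(D \right)} = 2 D \left(101 + D\right)$
$o = 0$
$y = \sqrt{79}$ ($y = \sqrt{79 + 0^{2}} = \sqrt{79 + 0} = \sqrt{79} \approx 8.8882$)
$y + W{\left(C \right)} = \sqrt{79} + 2 \cdot 155 \left(101 + 155\right) = \sqrt{79} + 2 \cdot 155 \cdot 256 = \sqrt{79} + 79360 = 79360 + \sqrt{79}$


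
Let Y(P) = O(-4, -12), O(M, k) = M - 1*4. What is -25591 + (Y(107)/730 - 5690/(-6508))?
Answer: -30393661201/1187710 ≈ -25590.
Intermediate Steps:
O(M, k) = -4 + M (O(M, k) = M - 4 = -4 + M)
Y(P) = -8 (Y(P) = -4 - 4 = -8)
-25591 + (Y(107)/730 - 5690/(-6508)) = -25591 + (-8/730 - 5690/(-6508)) = -25591 + (-8*1/730 - 5690*(-1/6508)) = -25591 + (-4/365 + 2845/3254) = -25591 + 1025409/1187710 = -30393661201/1187710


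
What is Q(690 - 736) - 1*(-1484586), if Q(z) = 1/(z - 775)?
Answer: 1218845105/821 ≈ 1.4846e+6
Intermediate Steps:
Q(z) = 1/(-775 + z)
Q(690 - 736) - 1*(-1484586) = 1/(-775 + (690 - 736)) - 1*(-1484586) = 1/(-775 - 46) + 1484586 = 1/(-821) + 1484586 = -1/821 + 1484586 = 1218845105/821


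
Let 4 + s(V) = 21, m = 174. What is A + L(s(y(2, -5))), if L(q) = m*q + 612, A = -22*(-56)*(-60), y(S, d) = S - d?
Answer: -70350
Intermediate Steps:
s(V) = 17 (s(V) = -4 + 21 = 17)
A = -73920 (A = 1232*(-60) = -73920)
L(q) = 612 + 174*q (L(q) = 174*q + 612 = 612 + 174*q)
A + L(s(y(2, -5))) = -73920 + (612 + 174*17) = -73920 + (612 + 2958) = -73920 + 3570 = -70350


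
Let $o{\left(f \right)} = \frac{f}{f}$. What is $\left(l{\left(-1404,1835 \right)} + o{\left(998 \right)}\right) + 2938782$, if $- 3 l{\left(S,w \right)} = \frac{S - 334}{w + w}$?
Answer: $\frac{16178001284}{5505} \approx 2.9388 \cdot 10^{6}$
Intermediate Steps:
$l{\left(S,w \right)} = - \frac{-334 + S}{6 w}$ ($l{\left(S,w \right)} = - \frac{\left(S - 334\right) \frac{1}{w + w}}{3} = - \frac{\left(-334 + S\right) \frac{1}{2 w}}{3} = - \frac{\frac{1}{2} \frac{1}{w} \left(-334 + S\right)}{3} = - \frac{-334 + S}{6 w}$)
$o{\left(f \right)} = 1$
$\left(l{\left(-1404,1835 \right)} + o{\left(998 \right)}\right) + 2938782 = \left(\frac{334 - -1404}{6 \cdot 1835} + 1\right) + 2938782 = \left(\frac{1}{6} \cdot \frac{1}{1835} \left(334 + 1404\right) + 1\right) + 2938782 = \left(\frac{1}{6} \cdot \frac{1}{1835} \cdot 1738 + 1\right) + 2938782 = \left(\frac{869}{5505} + 1\right) + 2938782 = \frac{6374}{5505} + 2938782 = \frac{16178001284}{5505}$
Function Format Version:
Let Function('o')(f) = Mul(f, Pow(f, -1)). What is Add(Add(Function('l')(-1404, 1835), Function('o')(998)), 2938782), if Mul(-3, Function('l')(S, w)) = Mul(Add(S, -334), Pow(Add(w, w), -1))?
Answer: Rational(16178001284, 5505) ≈ 2.9388e+6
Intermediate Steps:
Function('l')(S, w) = Mul(Rational(-1, 6), Pow(w, -1), Add(-334, S)) (Function('l')(S, w) = Mul(Rational(-1, 3), Mul(Add(S, -334), Pow(Add(w, w), -1))) = Mul(Rational(-1, 3), Mul(Add(-334, S), Pow(Mul(2, w), -1))) = Mul(Rational(-1, 3), Mul(Add(-334, S), Mul(Rational(1, 2), Pow(w, -1)))) = Mul(Rational(-1, 3), Mul(Rational(1, 2), Pow(w, -1), Add(-334, S))) = Mul(Rational(-1, 6), Pow(w, -1), Add(-334, S)))
Function('o')(f) = 1
Add(Add(Function('l')(-1404, 1835), Function('o')(998)), 2938782) = Add(Add(Mul(Rational(1, 6), Pow(1835, -1), Add(334, Mul(-1, -1404))), 1), 2938782) = Add(Add(Mul(Rational(1, 6), Rational(1, 1835), Add(334, 1404)), 1), 2938782) = Add(Add(Mul(Rational(1, 6), Rational(1, 1835), 1738), 1), 2938782) = Add(Add(Rational(869, 5505), 1), 2938782) = Add(Rational(6374, 5505), 2938782) = Rational(16178001284, 5505)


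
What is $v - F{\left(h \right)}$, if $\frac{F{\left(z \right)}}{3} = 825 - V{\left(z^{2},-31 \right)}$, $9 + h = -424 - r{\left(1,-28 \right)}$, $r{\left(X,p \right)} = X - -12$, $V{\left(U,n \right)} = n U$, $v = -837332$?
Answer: $-19338995$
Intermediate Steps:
$V{\left(U,n \right)} = U n$
$r{\left(X,p \right)} = 12 + X$ ($r{\left(X,p \right)} = X + 12 = 12 + X$)
$h = -446$ ($h = -9 - 437 = -446$)
$F{\left(z \right)} = 2475 + 93 z^{2}$ ($F{\left(z \right)} = 3 \left(825 - z^{2} \left(-31\right)\right) = 3 \left(825 - - 31 z^{2}\right) = 3 \left(825 + 31 z^{2}\right) = 2475 + 93 z^{2}$)
$v - F{\left(h \right)} = -837332 - \left(2475 + 93 \left(-446\right)^{2}\right) = -837332 - \left(2475 + 93 \cdot 198916\right) = -837332 - \left(2475 + 18499188\right) = -837332 - 18501663 = -19338995$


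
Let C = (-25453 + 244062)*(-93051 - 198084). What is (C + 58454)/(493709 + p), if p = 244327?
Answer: -3349719619/38844 ≈ -86235.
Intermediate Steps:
C = -63644731215 (C = 218609*(-291135) = -63644731215)
(C + 58454)/(493709 + p) = (-63644731215 + 58454)/(493709 + 244327) = -63644672761/738036 = -63644672761*1/738036 = -3349719619/38844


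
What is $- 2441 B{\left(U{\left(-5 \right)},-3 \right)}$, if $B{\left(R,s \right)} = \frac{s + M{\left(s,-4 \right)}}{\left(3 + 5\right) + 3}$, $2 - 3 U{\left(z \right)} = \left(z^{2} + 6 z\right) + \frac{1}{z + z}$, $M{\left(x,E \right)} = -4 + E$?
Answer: $2441$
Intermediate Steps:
$U{\left(z \right)} = \frac{2}{3} - 2 z - \frac{z^{2}}{3} - \frac{1}{6 z}$ ($U{\left(z \right)} = \frac{2}{3} - \frac{\left(z^{2} + 6 z\right) + \frac{1}{z + z}}{3} = \frac{2}{3} - \frac{\left(z^{2} + 6 z\right) + \frac{1}{2 z}}{3} = \frac{2}{3} - \frac{z^{2} + \frac{1}{2 z} + 6 z}{3} = \frac{2}{3} - \left(2 z + \frac{z^{2}}{3} + \frac{1}{6 z}\right) = \frac{2}{3} - 2 z - \frac{z^{2}}{3} - \frac{1}{6 z}$)
$B{\left(R,s \right)} = - \frac{8}{11} + \frac{s}{11}$ ($B{\left(R,s \right)} = \frac{s - 8}{\left(3 + 5\right) + 3} = \frac{s - 8}{8 + 3} = \frac{-8 + s}{11} = \left(-8 + s\right) \frac{1}{11} = - \frac{8}{11} + \frac{s}{11}$)
$- 2441 B{\left(U{\left(-5 \right)},-3 \right)} = - 2441 \left(- \frac{8}{11} + \frac{1}{11} \left(-3\right)\right) = - 2441 \left(- \frac{8}{11} - \frac{3}{11}\right) = \left(-2441\right) \left(-1\right) = 2441$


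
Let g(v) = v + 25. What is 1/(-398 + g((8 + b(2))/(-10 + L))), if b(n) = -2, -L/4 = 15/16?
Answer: -55/20539 ≈ -0.0026778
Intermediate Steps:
L = -15/4 (L = -60/16 = -4*15/16 = -15/4 ≈ -3.7500)
g(v) = 25 + v
1/(-398 + g((8 + b(2))/(-10 + L))) = 1/(-398 + (25 + (8 - 2)/(-10 - 15/4))) = 1/(-398 + (25 + 6/(-55/4))) = 1/(-398 + (25 + 6*(-4/55))) = 1/(-398 + (25 - 24/55)) = 1/(-398 + 1351/55) = 1/(-20539/55) = -55/20539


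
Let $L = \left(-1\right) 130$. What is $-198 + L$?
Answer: $-328$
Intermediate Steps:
$L = -130$
$-198 + L = -198 - 130 = -328$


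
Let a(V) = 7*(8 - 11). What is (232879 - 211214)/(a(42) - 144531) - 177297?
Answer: -25628657609/144552 ≈ -1.7730e+5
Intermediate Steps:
a(V) = -21 (a(V) = 7*(-3) = -21)
(232879 - 211214)/(a(42) - 144531) - 177297 = (232879 - 211214)/(-21 - 144531) - 177297 = 21665/(-144552) - 177297 = 21665*(-1/144552) - 177297 = -21665/144552 - 177297 = -25628657609/144552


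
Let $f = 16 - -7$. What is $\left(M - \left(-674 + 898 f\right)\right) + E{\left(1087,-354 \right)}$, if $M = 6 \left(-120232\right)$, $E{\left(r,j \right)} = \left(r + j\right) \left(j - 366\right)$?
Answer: $-1269132$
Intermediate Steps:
$E{\left(r,j \right)} = \left(-366 + j\right) \left(j + r\right)$ ($E{\left(r,j \right)} = \left(j + r\right) \left(-366 + j\right) = \left(-366 + j\right) \left(j + r\right)$)
$f = 23$ ($f = 16 + 7 = 23$)
$M = -721392$
$\left(M - \left(-674 + 898 f\right)\right) + E{\left(1087,-354 \right)} = \left(-721392 + \left(674 - 20654\right)\right) - \left(653076 - 125316\right) = \left(-721392 + \left(674 - 20654\right)\right) + \left(125316 + 129564 - 397842 - 384798\right) = \left(-721392 - 19980\right) - 527760 = -741372 - 527760 = -1269132$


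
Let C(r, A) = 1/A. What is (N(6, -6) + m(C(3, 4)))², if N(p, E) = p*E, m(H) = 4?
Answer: 1024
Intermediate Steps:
C(r, A) = 1/A
N(p, E) = E*p
(N(6, -6) + m(C(3, 4)))² = (-6*6 + 4)² = (-36 + 4)² = (-32)² = 1024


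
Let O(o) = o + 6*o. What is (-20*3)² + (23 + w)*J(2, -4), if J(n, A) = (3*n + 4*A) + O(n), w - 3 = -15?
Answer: 3644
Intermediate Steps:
w = -12 (w = 3 - 15 = -12)
O(o) = 7*o
J(n, A) = 4*A + 10*n (J(n, A) = (3*n + 4*A) + 7*n = 4*A + 10*n)
(-20*3)² + (23 + w)*J(2, -4) = (-20*3)² + (23 - 12)*(4*(-4) + 10*2) = (-60)² + 11*(-16 + 20) = 3600 + 11*4 = 3600 + 44 = 3644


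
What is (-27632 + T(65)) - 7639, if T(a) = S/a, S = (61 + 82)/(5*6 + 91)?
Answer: -1939904/55 ≈ -35271.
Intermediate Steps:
S = 13/11 (S = 143/(30 + 91) = 143/121 = 143*(1/121) = 13/11 ≈ 1.1818)
T(a) = 13/(11*a)
(-27632 + T(65)) - 7639 = (-27632 + (13/11)/65) - 7639 = (-27632 + (13/11)*(1/65)) - 7639 = (-27632 + 1/55) - 7639 = -1519759/55 - 7639 = -1939904/55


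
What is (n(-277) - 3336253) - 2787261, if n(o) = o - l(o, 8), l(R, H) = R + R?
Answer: -6123237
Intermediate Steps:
l(R, H) = 2*R
n(o) = -o (n(o) = o - 2*o = -o)
(n(-277) - 3336253) - 2787261 = (-1*(-277) - 3336253) - 2787261 = (277 - 3336253) - 2787261 = -3335976 - 2787261 = -6123237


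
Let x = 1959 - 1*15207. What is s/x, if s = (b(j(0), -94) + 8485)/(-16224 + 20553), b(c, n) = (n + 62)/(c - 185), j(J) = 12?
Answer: -1467937/9921652416 ≈ -0.00014795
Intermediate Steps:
b(c, n) = (62 + n)/(-185 + c)
x = -13248 (x = 1959 - 15207 = -13248)
s = 1467937/748917 (s = ((62 - 94)/(-185 + 12) + 8485)/(-16224 + 20553) = (-32/(-173) + 8485)/4329 = (-1/173*(-32) + 8485)*(1/4329) = (32/173 + 8485)*(1/4329) = (1467937/173)*(1/4329) = 1467937/748917 ≈ 1.9601)
s/x = (1467937/748917)/(-13248) = (1467937/748917)*(-1/13248) = -1467937/9921652416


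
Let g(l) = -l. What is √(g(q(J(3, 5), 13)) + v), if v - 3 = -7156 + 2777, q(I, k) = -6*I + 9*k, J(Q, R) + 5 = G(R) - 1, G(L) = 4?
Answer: I*√4505 ≈ 67.119*I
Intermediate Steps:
J(Q, R) = -2 (J(Q, R) = -5 + (4 - 1) = -5 + 3 = -2)
v = -4376 (v = 3 + (-7156 + 2777) = 3 - 4379 = -4376)
√(g(q(J(3, 5), 13)) + v) = √(-(-6*(-2) + 9*13) - 4376) = √(-(12 + 117) - 4376) = √(-1*129 - 4376) = √(-129 - 4376) = √(-4505) = I*√4505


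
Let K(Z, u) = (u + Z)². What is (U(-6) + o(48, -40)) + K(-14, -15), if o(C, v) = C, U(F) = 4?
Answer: 893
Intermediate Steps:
K(Z, u) = (Z + u)²
(U(-6) + o(48, -40)) + K(-14, -15) = (4 + 48) + (-14 - 15)² = 52 + (-29)² = 52 + 841 = 893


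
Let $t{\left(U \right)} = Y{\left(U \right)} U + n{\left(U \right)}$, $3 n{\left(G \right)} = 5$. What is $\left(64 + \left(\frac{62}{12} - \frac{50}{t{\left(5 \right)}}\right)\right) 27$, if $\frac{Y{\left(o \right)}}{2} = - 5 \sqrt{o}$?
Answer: $\frac{16805385}{8998} + \frac{24300 \sqrt{5}}{4499} \approx 1879.8$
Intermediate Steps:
$n{\left(G \right)} = \frac{5}{3}$ ($n{\left(G \right)} = \frac{1}{3} \cdot 5 = \frac{5}{3}$)
$Y{\left(o \right)} = - 10 \sqrt{o}$ ($Y{\left(o \right)} = 2 \left(- 5 \sqrt{o}\right) = - 10 \sqrt{o}$)
$t{\left(U \right)} = \frac{5}{3} - 10 U^{\frac{3}{2}}$ ($t{\left(U \right)} = - 10 \sqrt{U} U + \frac{5}{3} = - 10 U^{\frac{3}{2}} + \frac{5}{3} = \frac{5}{3} - 10 U^{\frac{3}{2}}$)
$\left(64 + \left(\frac{62}{12} - \frac{50}{t{\left(5 \right)}}\right)\right) 27 = \left(64 + \left(\frac{62}{12} - \frac{50}{\frac{5}{3} - 10 \cdot 5^{\frac{3}{2}}}\right)\right) 27 = \left(64 + \left(62 \cdot \frac{1}{12} - \frac{50}{\frac{5}{3} - 10 \cdot 5 \sqrt{5}}\right)\right) 27 = \left(64 + \left(\frac{31}{6} - \frac{50}{\frac{5}{3} - 50 \sqrt{5}}\right)\right) 27 = \left(\frac{415}{6} - \frac{50}{\frac{5}{3} - 50 \sqrt{5}}\right) 27 = \frac{3735}{2} - \frac{1350}{\frac{5}{3} - 50 \sqrt{5}}$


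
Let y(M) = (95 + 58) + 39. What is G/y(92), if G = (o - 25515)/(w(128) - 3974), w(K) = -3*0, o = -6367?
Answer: 15941/381504 ≈ 0.041785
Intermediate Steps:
w(K) = 0
y(M) = 192 (y(M) = 153 + 39 = 192)
G = 15941/1987 (G = (-6367 - 25515)/(0 - 3974) = -31882/(-3974) = -31882*(-1/3974) = 15941/1987 ≈ 8.0226)
G/y(92) = (15941/1987)/192 = (15941/1987)*(1/192) = 15941/381504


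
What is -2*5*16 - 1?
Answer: -161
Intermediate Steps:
-2*5*16 - 1 = -10*16 - 1 = -160 - 1 = -161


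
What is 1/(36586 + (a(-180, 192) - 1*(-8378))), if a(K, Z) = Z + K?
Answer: 1/44976 ≈ 2.2234e-5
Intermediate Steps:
a(K, Z) = K + Z
1/(36586 + (a(-180, 192) - 1*(-8378))) = 1/(36586 + ((-180 + 192) - 1*(-8378))) = 1/(36586 + (12 + 8378)) = 1/(36586 + 8390) = 1/44976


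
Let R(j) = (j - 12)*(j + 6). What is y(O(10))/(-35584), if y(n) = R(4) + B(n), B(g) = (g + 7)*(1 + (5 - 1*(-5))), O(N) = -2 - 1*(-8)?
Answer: -63/35584 ≈ -0.0017705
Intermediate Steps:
O(N) = 6 (O(N) = -2 + 8 = 6)
B(g) = 77 + 11*g (B(g) = (7 + g)*(1 + (5 + 5)) = (7 + g)*(1 + 10) = (7 + g)*11 = 77 + 11*g)
R(j) = (-12 + j)*(6 + j)
y(n) = -3 + 11*n (y(n) = (-72 + 4² - 6*4) + (77 + 11*n) = (-72 + 16 - 24) + (77 + 11*n) = -80 + (77 + 11*n) = -3 + 11*n)
y(O(10))/(-35584) = (-3 + 11*6)/(-35584) = (-3 + 66)*(-1/35584) = 63*(-1/35584) = -63/35584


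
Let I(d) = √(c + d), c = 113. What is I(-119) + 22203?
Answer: 22203 + I*√6 ≈ 22203.0 + 2.4495*I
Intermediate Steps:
I(d) = √(113 + d)
I(-119) + 22203 = √(113 - 119) + 22203 = √(-6) + 22203 = I*√6 + 22203 = 22203 + I*√6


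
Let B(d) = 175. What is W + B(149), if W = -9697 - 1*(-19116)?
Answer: 9594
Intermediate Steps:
W = 9419 (W = -9697 + 19116 = 9419)
W + B(149) = 9419 + 175 = 9594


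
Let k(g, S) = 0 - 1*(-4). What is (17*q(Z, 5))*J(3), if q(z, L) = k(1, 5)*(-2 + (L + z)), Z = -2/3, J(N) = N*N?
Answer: 1428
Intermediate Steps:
J(N) = N**2
Z = -2/3 (Z = -2*1/3 = -2/3 ≈ -0.66667)
k(g, S) = 4 (k(g, S) = 0 + 4 = 4)
q(z, L) = -8 + 4*L + 4*z (q(z, L) = 4*(-2 + (L + z)) = 4*(-2 + L + z) = -8 + 4*L + 4*z)
(17*q(Z, 5))*J(3) = (17*(-8 + 4*5 + 4*(-2/3)))*3**2 = (17*(-8 + 20 - 8/3))*9 = (17*(28/3))*9 = (476/3)*9 = 1428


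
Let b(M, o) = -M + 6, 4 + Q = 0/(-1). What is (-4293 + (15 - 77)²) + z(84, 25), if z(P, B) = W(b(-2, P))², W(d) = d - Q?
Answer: -305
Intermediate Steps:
Q = -4 (Q = -4 + 0/(-1) = -4 + 0*(-1) = -4 + 0 = -4)
b(M, o) = 6 - M
W(d) = 4 + d (W(d) = d - 1*(-4) = d + 4 = 4 + d)
z(P, B) = 144 (z(P, B) = (4 + (6 - 1*(-2)))² = (4 + (6 + 2))² = (4 + 8)² = 12² = 144)
(-4293 + (15 - 77)²) + z(84, 25) = (-4293 + (15 - 77)²) + 144 = (-4293 + (-62)²) + 144 = (-4293 + 3844) + 144 = -449 + 144 = -305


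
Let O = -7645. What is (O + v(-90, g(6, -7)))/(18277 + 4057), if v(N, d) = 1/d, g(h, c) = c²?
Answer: -187302/547183 ≈ -0.34230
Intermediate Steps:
(O + v(-90, g(6, -7)))/(18277 + 4057) = (-7645 + 1/((-7)²))/(18277 + 4057) = (-7645 + 1/49)/22334 = (-7645 + 1/49)*(1/22334) = -374604/49*1/22334 = -187302/547183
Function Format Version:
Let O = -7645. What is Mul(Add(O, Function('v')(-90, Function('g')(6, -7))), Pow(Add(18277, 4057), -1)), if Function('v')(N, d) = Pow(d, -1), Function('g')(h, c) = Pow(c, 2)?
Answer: Rational(-187302, 547183) ≈ -0.34230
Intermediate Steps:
Mul(Add(O, Function('v')(-90, Function('g')(6, -7))), Pow(Add(18277, 4057), -1)) = Mul(Add(-7645, Pow(Pow(-7, 2), -1)), Pow(Add(18277, 4057), -1)) = Mul(Add(-7645, Pow(49, -1)), Pow(22334, -1)) = Mul(Add(-7645, Rational(1, 49)), Rational(1, 22334)) = Mul(Rational(-374604, 49), Rational(1, 22334)) = Rational(-187302, 547183)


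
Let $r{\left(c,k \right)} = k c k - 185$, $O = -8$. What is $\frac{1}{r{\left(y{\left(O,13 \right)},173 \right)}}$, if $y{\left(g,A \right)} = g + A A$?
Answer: $\frac{1}{4818384} \approx 2.0754 \cdot 10^{-7}$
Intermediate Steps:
$y{\left(g,A \right)} = g + A^{2}$
$r{\left(c,k \right)} = -185 + c k^{2}$ ($r{\left(c,k \right)} = c k k - 185 = c k^{2} - 185 = -185 + c k^{2}$)
$\frac{1}{r{\left(y{\left(O,13 \right)},173 \right)}} = \frac{1}{-185 + \left(-8 + 13^{2}\right) 173^{2}} = \frac{1}{-185 + \left(-8 + 169\right) 29929} = \frac{1}{-185 + 161 \cdot 29929} = \frac{1}{-185 + 4818569} = \frac{1}{4818384}$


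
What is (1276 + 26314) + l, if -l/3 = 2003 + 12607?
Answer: -16240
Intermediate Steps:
l = -43830 (l = -3*(2003 + 12607) = -3*14610 = -43830)
(1276 + 26314) + l = (1276 + 26314) - 43830 = 27590 - 43830 = -16240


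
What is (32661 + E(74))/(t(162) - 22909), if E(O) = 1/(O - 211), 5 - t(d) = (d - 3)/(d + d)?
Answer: -483252048/338894845 ≈ -1.4260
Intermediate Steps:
t(d) = 5 - (-3 + d)/(2*d) (t(d) = 5 - (d - 3)/(d + d) = 5 - (-3 + d)/(2*d))
E(O) = 1/(-211 + O)
(32661 + E(74))/(t(162) - 22909) = (32661 + 1/(-211 + 74))/((3/2)*(1 + 3*162)/162 - 22909) = (32661 + 1/(-137))/((3/2)*(1/162)*(1 + 486) - 22909) = (32661 - 1/137)/((3/2)*(1/162)*487 - 22909) = 4474556/(137*(487/108 - 22909)) = 4474556/(137*(-2473685/108)) = (4474556/137)*(-108/2473685) = -483252048/338894845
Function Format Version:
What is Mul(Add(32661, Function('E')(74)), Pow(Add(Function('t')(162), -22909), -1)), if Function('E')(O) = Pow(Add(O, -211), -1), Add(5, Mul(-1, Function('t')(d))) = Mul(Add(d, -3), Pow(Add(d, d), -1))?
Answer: Rational(-483252048, 338894845) ≈ -1.4260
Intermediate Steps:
Function('t')(d) = Add(5, Mul(Rational(-1, 2), Pow(d, -1), Add(-3, d))) (Function('t')(d) = Add(5, Mul(-1, Mul(Add(d, -3), Pow(Add(d, d), -1)))) = Add(5, Mul(-1, Mul(Add(-3, d), Pow(Mul(2, d), -1)))) = Add(5, Mul(-1, Mul(Add(-3, d), Mul(Rational(1, 2), Pow(d, -1))))) = Add(5, Mul(-1, Mul(Rational(1, 2), Pow(d, -1), Add(-3, d)))) = Add(5, Mul(Rational(-1, 2), Pow(d, -1), Add(-3, d))))
Function('E')(O) = Pow(Add(-211, O), -1)
Mul(Add(32661, Function('E')(74)), Pow(Add(Function('t')(162), -22909), -1)) = Mul(Add(32661, Pow(Add(-211, 74), -1)), Pow(Add(Mul(Rational(3, 2), Pow(162, -1), Add(1, Mul(3, 162))), -22909), -1)) = Mul(Add(32661, Pow(-137, -1)), Pow(Add(Mul(Rational(3, 2), Rational(1, 162), Add(1, 486)), -22909), -1)) = Mul(Add(32661, Rational(-1, 137)), Pow(Add(Mul(Rational(3, 2), Rational(1, 162), 487), -22909), -1)) = Mul(Rational(4474556, 137), Pow(Add(Rational(487, 108), -22909), -1)) = Mul(Rational(4474556, 137), Pow(Rational(-2473685, 108), -1)) = Mul(Rational(4474556, 137), Rational(-108, 2473685)) = Rational(-483252048, 338894845)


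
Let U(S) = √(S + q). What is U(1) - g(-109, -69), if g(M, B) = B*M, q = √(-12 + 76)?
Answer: -7518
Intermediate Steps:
q = 8 (q = √64 = 8)
U(S) = √(8 + S) (U(S) = √(S + 8) = √(8 + S))
U(1) - g(-109, -69) = √(8 + 1) - (-69)*(-109) = √9 - 1*7521 = 3 - 7521 = -7518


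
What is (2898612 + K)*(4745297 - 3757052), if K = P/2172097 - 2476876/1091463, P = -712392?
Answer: 2263712668880956089697560/790254502637 ≈ 2.8645e+12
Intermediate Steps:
K = -6157564438468/2370763507911 (K = -712392/2172097 - 2476876/1091463 = -6157564438468/2370763507911 ≈ -2.5973)
(2898612 + K)*(4745297 - 3757052) = (2898612 - 6157564438468/2370763507911)*(4745297 - 3757052) = (6871917395628481064/2370763507911)*988245 = 2263712668880956089697560/790254502637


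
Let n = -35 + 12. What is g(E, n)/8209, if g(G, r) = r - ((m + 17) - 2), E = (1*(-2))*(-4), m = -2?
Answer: -36/8209 ≈ -0.0043854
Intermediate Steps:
E = 8 (E = -2*(-4) = 8)
n = -23
g(G, r) = -13 + r (g(G, r) = r - ((-2 + 17) - 2) = r - (15 - 2) = r - 1*13 = r - 13 = -13 + r)
g(E, n)/8209 = (-13 - 23)/8209 = -36*1/8209 = -36/8209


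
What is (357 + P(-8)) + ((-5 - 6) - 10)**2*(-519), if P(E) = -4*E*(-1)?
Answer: -228554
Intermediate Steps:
P(E) = 4*E
(357 + P(-8)) + ((-5 - 6) - 10)**2*(-519) = (357 + 4*(-8)) + ((-5 - 6) - 10)**2*(-519) = (357 - 32) + (-11 - 10)**2*(-519) = 325 + (-21)**2*(-519) = 325 + 441*(-519) = 325 - 228879 = -228554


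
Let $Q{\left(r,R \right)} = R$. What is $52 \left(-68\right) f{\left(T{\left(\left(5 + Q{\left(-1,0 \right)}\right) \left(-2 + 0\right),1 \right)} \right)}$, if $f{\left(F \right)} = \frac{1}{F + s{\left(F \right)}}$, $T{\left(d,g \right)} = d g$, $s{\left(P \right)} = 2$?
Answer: $442$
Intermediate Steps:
$f{\left(F \right)} = \frac{1}{2 + F}$ ($f{\left(F \right)} = \frac{1}{F + 2} = \frac{1}{2 + F}$)
$52 \left(-68\right) f{\left(T{\left(\left(5 + Q{\left(-1,0 \right)}\right) \left(-2 + 0\right),1 \right)} \right)} = \frac{52 \left(-68\right)}{2 + \left(5 + 0\right) \left(-2 + 0\right) 1} = - \frac{3536}{2 + 5 \left(-2\right) 1} = - \frac{3536}{2 - 10} = - \frac{3536}{-8} = \left(-3536\right) \left(- \frac{1}{8}\right) = 442$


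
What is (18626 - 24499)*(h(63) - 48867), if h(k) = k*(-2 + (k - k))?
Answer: 287735889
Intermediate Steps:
h(k) = -2*k (h(k) = k*(-2 + 0) = k*(-2) = -2*k)
(18626 - 24499)*(h(63) - 48867) = (18626 - 24499)*(-2*63 - 48867) = -5873*(-126 - 48867) = -5873*(-48993) = 287735889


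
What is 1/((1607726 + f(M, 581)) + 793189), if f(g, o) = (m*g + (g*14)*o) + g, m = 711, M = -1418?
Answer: -1/10142713 ≈ -9.8593e-8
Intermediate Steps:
f(g, o) = 712*g + 14*g*o (f(g, o) = (711*g + (g*14)*o) + g = (711*g + (14*g)*o) + g = (711*g + 14*g*o) + g = 712*g + 14*g*o)
1/((1607726 + f(M, 581)) + 793189) = 1/((1607726 + 2*(-1418)*(356 + 7*581)) + 793189) = 1/((1607726 + 2*(-1418)*(356 + 4067)) + 793189) = 1/((1607726 + 2*(-1418)*4423) + 793189) = 1/((1607726 - 12543628) + 793189) = 1/(-10935902 + 793189) = 1/(-10142713) = -1/10142713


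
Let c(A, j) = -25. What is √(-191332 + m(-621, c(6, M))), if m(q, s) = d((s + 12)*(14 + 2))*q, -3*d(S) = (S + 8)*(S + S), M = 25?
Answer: 2*√4257767 ≈ 4126.9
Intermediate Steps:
d(S) = -2*S*(8 + S)/3 (d(S) = -(S + 8)*(S + S)/3 = -(8 + S)*2*S/3 = -2*S*(8 + S)/3)
m(q, s) = -2*q*(192 + 16*s)*(200 + 16*s)/3 (m(q, s) = (-2*(s + 12)*(14 + 2)*(8 + (s + 12)*(14 + 2))/3)*q = (-2*(12 + s)*16*(8 + (12 + s)*16)/3)*q = (-2*(192 + 16*s)*(8 + (192 + 16*s))/3)*q = (-2*(192 + 16*s)*(200 + 16*s)/3)*q = -2*q*(192 + 16*s)*(200 + 16*s)/3)
√(-191332 + m(-621, c(6, M))) = √(-191332 - 256/3*(-621)*(12 - 25)*(25 + 2*(-25))) = √(-191332 - 256/3*(-621)*(-13)*(25 - 50)) = √(-191332 - 256/3*(-621)*(-13)*(-25)) = √(-191332 + 17222400) = √17031068 = 2*√4257767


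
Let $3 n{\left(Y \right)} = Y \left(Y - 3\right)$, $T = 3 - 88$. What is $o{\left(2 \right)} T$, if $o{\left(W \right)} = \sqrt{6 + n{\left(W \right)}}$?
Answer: $- \frac{340 \sqrt{3}}{3} \approx -196.3$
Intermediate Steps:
$T = -85$ ($T = 3 - 88 = -85$)
$n{\left(Y \right)} = \frac{Y \left(-3 + Y\right)}{3}$ ($n{\left(Y \right)} = \frac{Y \left(Y - 3\right)}{3} = \frac{Y \left(-3 + Y\right)}{3}$)
$o{\left(W \right)} = \sqrt{6 + \frac{W \left(-3 + W\right)}{3}}$
$o{\left(2 \right)} T = \frac{\sqrt{3} \sqrt{18 + 2 \left(-3 + 2\right)}}{3} \left(-85\right) = \frac{\sqrt{3} \sqrt{18 + 2 \left(-1\right)}}{3} \left(-85\right) = \frac{\sqrt{3} \sqrt{18 - 2}}{3} \left(-85\right) = \frac{\sqrt{3} \sqrt{16}}{3} \left(-85\right) = \frac{1}{3} \sqrt{3} \cdot 4 \left(-85\right) = \frac{4 \sqrt{3}}{3} \left(-85\right) = - \frac{340 \sqrt{3}}{3}$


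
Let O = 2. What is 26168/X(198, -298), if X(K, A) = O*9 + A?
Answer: -3271/35 ≈ -93.457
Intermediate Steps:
X(K, A) = 18 + A (X(K, A) = 2*9 + A = 18 + A)
26168/X(198, -298) = 26168/(18 - 298) = 26168/(-280) = 26168*(-1/280) = -3271/35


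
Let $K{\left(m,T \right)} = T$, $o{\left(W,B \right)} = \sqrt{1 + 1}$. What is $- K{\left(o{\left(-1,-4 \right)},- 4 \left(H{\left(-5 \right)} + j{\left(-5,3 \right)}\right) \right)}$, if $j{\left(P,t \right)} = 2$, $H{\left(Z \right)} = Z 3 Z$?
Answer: $308$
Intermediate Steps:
$o{\left(W,B \right)} = \sqrt{2}$
$H{\left(Z \right)} = 3 Z^{2}$ ($H{\left(Z \right)} = 3 Z Z = 3 Z^{2}$)
$- K{\left(o{\left(-1,-4 \right)},- 4 \left(H{\left(-5 \right)} + j{\left(-5,3 \right)}\right) \right)} = - \left(-4\right) \left(3 \left(-5\right)^{2} + 2\right) = - \left(-4\right) \left(3 \cdot 25 + 2\right) = - \left(-4\right) \left(75 + 2\right) = - \left(-4\right) 77 = \left(-1\right) \left(-308\right) = 308$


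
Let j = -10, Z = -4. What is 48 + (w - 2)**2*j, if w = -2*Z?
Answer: -312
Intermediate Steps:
w = 8 (w = -2*(-4) = 8)
48 + (w - 2)**2*j = 48 + (8 - 2)**2*(-10) = 48 + 6**2*(-10) = 48 + 36*(-10) = 48 - 360 = -312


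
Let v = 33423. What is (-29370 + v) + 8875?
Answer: 12928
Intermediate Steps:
(-29370 + v) + 8875 = (-29370 + 33423) + 8875 = 4053 + 8875 = 12928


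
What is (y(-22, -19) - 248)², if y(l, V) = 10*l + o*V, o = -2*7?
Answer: 40804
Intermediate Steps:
o = -14
y(l, V) = -14*V + 10*l (y(l, V) = 10*l - 14*V = -14*V + 10*l)
(y(-22, -19) - 248)² = ((-14*(-19) + 10*(-22)) - 248)² = ((266 - 220) - 248)² = (46 - 248)² = (-202)² = 40804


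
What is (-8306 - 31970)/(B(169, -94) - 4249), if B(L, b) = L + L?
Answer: 40276/3911 ≈ 10.298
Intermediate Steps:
B(L, b) = 2*L
(-8306 - 31970)/(B(169, -94) - 4249) = (-8306 - 31970)/(2*169 - 4249) = -40276/(338 - 4249) = -40276/(-3911) = -40276*(-1/3911) = 40276/3911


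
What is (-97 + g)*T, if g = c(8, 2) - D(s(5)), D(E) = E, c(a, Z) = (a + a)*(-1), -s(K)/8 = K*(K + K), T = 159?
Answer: 45633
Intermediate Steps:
s(K) = -16*K**2 (s(K) = -8*K*(K + K) = -8*K*2*K = -16*K**2)
c(a, Z) = -2*a (c(a, Z) = (2*a)*(-1) = -2*a)
g = 384 (g = -2*8 - (-16)*5**2 = -16 - (-16)*25 = -16 - 1*(-400) = -16 + 400 = 384)
(-97 + g)*T = (-97 + 384)*159 = 287*159 = 45633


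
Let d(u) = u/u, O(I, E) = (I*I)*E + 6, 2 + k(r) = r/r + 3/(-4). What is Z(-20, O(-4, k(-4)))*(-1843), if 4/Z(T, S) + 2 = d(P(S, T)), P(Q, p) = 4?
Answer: 7372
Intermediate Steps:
k(r) = -7/4 (k(r) = -2 + (r/r + 3/(-4)) = -2 + (1 + 3*(-1/4)) = -2 + (1 - 3/4) = -2 + 1/4 = -7/4)
O(I, E) = 6 + E*I**2 (O(I, E) = I**2*E + 6 = E*I**2 + 6 = 6 + E*I**2)
d(u) = 1
Z(T, S) = -4 (Z(T, S) = 4/(-2 + 1) = 4/(-1) = 4*(-1) = -4)
Z(-20, O(-4, k(-4)))*(-1843) = -4*(-1843) = 7372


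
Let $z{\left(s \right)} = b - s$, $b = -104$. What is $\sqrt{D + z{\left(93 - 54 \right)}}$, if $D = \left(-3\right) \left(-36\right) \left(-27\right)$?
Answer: $i \sqrt{3059} \approx 55.308 i$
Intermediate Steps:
$D = -2916$ ($D = 108 \left(-27\right) = -2916$)
$z{\left(s \right)} = -104 - s$
$\sqrt{D + z{\left(93 - 54 \right)}} = \sqrt{-2916 - 143} = \sqrt{-3059} = i \sqrt{3059}$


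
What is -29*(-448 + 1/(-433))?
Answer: 5625565/433 ≈ 12992.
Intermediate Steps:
-29*(-448 + 1/(-433)) = -29*(-448 - 1/433) = -29*(-193985/433) = 5625565/433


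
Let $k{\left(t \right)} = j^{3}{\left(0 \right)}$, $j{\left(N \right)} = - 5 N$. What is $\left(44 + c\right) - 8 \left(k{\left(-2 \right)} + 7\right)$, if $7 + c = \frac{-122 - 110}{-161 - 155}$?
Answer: $- \frac{1443}{79} \approx -18.266$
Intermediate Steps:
$k{\left(t \right)} = 0$ ($k{\left(t \right)} = \left(\left(-5\right) 0\right)^{3} = 0^{3} = 0$)
$c = - \frac{495}{79}$ ($c = -7 + \frac{-122 - 110}{-161 - 155} = -7 - \frac{232}{-316} = -7 - - \frac{58}{79} = -7 + \frac{58}{79} = - \frac{495}{79} \approx -6.2658$)
$\left(44 + c\right) - 8 \left(k{\left(-2 \right)} + 7\right) = \left(44 - \frac{495}{79}\right) - 8 \left(0 + 7\right) = \frac{2981}{79} - 56 = - \frac{1443}{79}$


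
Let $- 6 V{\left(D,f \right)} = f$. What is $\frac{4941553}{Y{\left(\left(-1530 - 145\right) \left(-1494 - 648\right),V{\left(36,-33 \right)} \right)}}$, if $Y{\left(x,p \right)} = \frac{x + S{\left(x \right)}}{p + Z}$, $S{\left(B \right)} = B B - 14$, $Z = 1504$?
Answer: $\frac{14918548507}{25745342420672} \approx 0.00057947$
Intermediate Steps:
$V{\left(D,f \right)} = - \frac{f}{6}$
$S{\left(B \right)} = -14 + B^{2}$ ($S{\left(B \right)} = B^{2} - 14 = -14 + B^{2}$)
$Y{\left(x,p \right)} = \frac{-14 + x + x^{2}}{1504 + p}$ ($Y{\left(x,p \right)} = \frac{x + \left(-14 + x^{2}\right)}{p + 1504} = \frac{-14 + x + x^{2}}{1504 + p}$)
$\frac{4941553}{Y{\left(\left(-1530 - 145\right) \left(-1494 - 648\right),V{\left(36,-33 \right)} \right)}} = \frac{4941553}{\frac{1}{1504 - - \frac{11}{2}} \left(-14 + \left(-1530 - 145\right) \left(-1494 - 648\right) + \left(\left(-1530 - 145\right) \left(-1494 - 648\right)\right)^{2}\right)} = \frac{4941553}{\frac{1}{1504 + \frac{11}{2}} \left(-14 - -3587850 + \left(\left(-1675\right) \left(-2142\right)\right)^{2}\right)} = \frac{4941553}{\frac{1}{\frac{3019}{2}} \left(-14 + 3587850 + 3587850^{2}\right)} = \frac{4941553}{\frac{2}{3019} \left(-14 + 3587850 + 12872667622500\right)} = \frac{4941553}{\frac{2}{3019} \cdot 12872671210336} = \frac{4941553}{\frac{25745342420672}{3019}} = 4941553 \cdot \frac{3019}{25745342420672} = \frac{14918548507}{25745342420672}$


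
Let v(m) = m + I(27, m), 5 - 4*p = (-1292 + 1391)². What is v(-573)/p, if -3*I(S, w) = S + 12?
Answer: 586/2449 ≈ 0.23928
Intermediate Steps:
I(S, w) = -4 - S/3 (I(S, w) = -(S + 12)/3 = -(12 + S)/3 = -4 - S/3)
p = -2449 (p = 5/4 - (-1292 + 1391)²/4 = 5/4 - ¼*99² = 5/4 - ¼*9801 = 5/4 - 9801/4 = -2449)
v(m) = -13 + m (v(m) = m + (-4 - ⅓*27) = m + (-4 - 9) = m - 13 = -13 + m)
v(-573)/p = (-13 - 573)/(-2449) = -586*(-1/2449) = 586/2449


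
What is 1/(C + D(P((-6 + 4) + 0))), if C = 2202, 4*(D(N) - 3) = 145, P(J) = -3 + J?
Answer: 4/8965 ≈ 0.00044618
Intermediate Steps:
D(N) = 157/4 (D(N) = 3 + (¼)*145 = 3 + 145/4 = 157/4)
1/(C + D(P((-6 + 4) + 0))) = 1/(2202 + 157/4) = 1/(8965/4) = 4/8965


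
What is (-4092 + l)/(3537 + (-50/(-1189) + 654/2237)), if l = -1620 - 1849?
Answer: -20110694873/9408577297 ≈ -2.1375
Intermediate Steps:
l = -3469
(-4092 + l)/(3537 + (-50/(-1189) + 654/2237)) = (-4092 - 3469)/(3537 + (-50/(-1189) + 654/2237)) = -7561/(3537 + (-50*(-1/1189) + 654*(1/2237))) = -7561/(3537 + (50/1189 + 654/2237)) = -7561/(3537 + 889456/2659793) = -7561/9408577297/2659793 = -7561*2659793/9408577297 = -20110694873/9408577297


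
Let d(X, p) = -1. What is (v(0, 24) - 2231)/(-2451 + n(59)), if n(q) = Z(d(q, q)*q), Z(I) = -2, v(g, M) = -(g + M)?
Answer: 205/223 ≈ 0.91928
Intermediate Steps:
v(g, M) = -M - g (v(g, M) = -(M + g) = -M - g)
n(q) = -2
(v(0, 24) - 2231)/(-2451 + n(59)) = ((-1*24 - 1*0) - 2231)/(-2451 - 2) = ((-24 + 0) - 2231)/(-2453) = (-24 - 2231)*(-1/2453) = -2255*(-1/2453) = 205/223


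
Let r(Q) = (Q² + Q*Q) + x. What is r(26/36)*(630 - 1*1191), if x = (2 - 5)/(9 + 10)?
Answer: -509575/1026 ≈ -496.66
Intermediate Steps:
x = -3/19 ≈ -0.15789
r(Q) = -3/19 + 2*Q² (r(Q) = (Q² + Q*Q) - 3/19 = (Q² + Q²) - 3/19 = 2*Q² - 3/19 = -3/19 + 2*Q²)
r(26/36)*(630 - 1*1191) = (-3/19 + 2*(26/36)²)*(630 - 1*1191) = (-3/19 + 2*(26*(1/36))²)*(630 - 1191) = (-3/19 + 2*(13/18)²)*(-561) = (-3/19 + 2*(169/324))*(-561) = (-3/19 + 169/162)*(-561) = (2725/3078)*(-561) = -509575/1026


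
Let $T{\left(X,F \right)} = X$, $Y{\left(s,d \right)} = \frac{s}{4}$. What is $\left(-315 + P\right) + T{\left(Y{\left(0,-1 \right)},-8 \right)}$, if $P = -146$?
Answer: $-461$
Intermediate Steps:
$Y{\left(s,d \right)} = \frac{s}{4}$ ($Y{\left(s,d \right)} = s \frac{1}{4} = \frac{s}{4}$)
$\left(-315 + P\right) + T{\left(Y{\left(0,-1 \right)},-8 \right)} = \left(-315 - 146\right) + \frac{1}{4} \cdot 0 = -461 + 0 = -461$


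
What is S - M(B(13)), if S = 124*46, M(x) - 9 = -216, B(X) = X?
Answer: 5911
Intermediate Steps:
M(x) = -207 (M(x) = 9 - 216 = -207)
S = 5704
S - M(B(13)) = 5704 - 1*(-207) = 5704 + 207 = 5911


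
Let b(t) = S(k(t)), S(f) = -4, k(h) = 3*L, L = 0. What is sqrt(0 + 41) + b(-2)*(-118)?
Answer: 472 + sqrt(41) ≈ 478.40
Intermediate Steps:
k(h) = 0 (k(h) = 3*0 = 0)
b(t) = -4
sqrt(0 + 41) + b(-2)*(-118) = sqrt(0 + 41) - 4*(-118) = sqrt(41) + 472 = 472 + sqrt(41)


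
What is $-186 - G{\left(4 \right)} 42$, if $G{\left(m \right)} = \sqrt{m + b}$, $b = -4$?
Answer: $-186$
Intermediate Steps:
$G{\left(m \right)} = \sqrt{-4 + m}$ ($G{\left(m \right)} = \sqrt{m - 4} = \sqrt{-4 + m}$)
$-186 - G{\left(4 \right)} 42 = -186 - \sqrt{-4 + 4} \cdot 42 = -186 - \sqrt{0} \cdot 42 = -186 - 0 \cdot 42 = -186 - 0 = -186 + 0 = -186$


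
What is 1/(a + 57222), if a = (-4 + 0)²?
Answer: 1/57238 ≈ 1.7471e-5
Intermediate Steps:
a = 16 (a = (-4)² = 16)
1/(a + 57222) = 1/(16 + 57222) = 1/57238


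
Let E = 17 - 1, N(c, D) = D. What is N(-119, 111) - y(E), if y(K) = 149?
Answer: -38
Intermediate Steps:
E = 16
N(-119, 111) - y(E) = 111 - 1*149 = 111 - 149 = -38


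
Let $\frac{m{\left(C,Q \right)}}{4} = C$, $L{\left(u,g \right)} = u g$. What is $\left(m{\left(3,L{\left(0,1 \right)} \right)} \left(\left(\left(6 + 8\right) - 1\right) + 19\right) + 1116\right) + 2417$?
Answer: $3917$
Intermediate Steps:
$L{\left(u,g \right)} = g u$
$m{\left(C,Q \right)} = 4 C$
$\left(m{\left(3,L{\left(0,1 \right)} \right)} \left(\left(\left(6 + 8\right) - 1\right) + 19\right) + 1116\right) + 2417 = \left(4 \cdot 3 \left(\left(\left(6 + 8\right) - 1\right) + 19\right) + 1116\right) + 2417 = \left(12 \left(\left(14 - 1\right) + 19\right) + 1116\right) + 2417 = \left(12 \left(13 + 19\right) + 1116\right) + 2417 = \left(12 \cdot 32 + 1116\right) + 2417 = \left(384 + 1116\right) + 2417 = 1500 + 2417 = 3917$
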